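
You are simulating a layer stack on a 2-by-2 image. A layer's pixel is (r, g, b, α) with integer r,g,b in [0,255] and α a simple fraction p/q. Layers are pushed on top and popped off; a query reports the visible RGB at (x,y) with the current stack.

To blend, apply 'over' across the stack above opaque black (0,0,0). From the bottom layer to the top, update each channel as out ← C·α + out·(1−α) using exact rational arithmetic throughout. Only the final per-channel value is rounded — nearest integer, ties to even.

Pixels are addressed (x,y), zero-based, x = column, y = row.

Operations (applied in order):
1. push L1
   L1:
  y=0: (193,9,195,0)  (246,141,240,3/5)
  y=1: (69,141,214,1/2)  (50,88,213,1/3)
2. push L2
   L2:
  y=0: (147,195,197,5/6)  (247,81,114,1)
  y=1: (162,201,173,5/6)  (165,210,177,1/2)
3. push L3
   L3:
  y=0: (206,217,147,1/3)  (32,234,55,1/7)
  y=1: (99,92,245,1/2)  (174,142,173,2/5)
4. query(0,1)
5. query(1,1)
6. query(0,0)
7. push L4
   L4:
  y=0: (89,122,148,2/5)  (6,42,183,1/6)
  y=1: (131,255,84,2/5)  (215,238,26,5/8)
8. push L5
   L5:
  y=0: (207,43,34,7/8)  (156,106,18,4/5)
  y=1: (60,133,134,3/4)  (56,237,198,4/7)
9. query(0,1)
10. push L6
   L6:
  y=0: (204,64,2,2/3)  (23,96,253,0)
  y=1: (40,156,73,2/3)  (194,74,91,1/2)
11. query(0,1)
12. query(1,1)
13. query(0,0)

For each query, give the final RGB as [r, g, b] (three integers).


(0,1) stack=L1,L2,L3; from [0,0,0]:
after L1 α=1/2: [69/2, 141/2, 107]
after L2 α=5/6: [563/4, 717/4, 162]
after L3 α=1/2: [959/8, 1085/8, 407/2]
→ [120, 136, 204]

at x=1,y=1 over L1,L2,L3:
after L1 α=1/3: [50/3, 88/3, 71]
after L2 α=1/2: [545/6, 359/3, 124]
after L3 α=2/5: [1241/10, 643/5, 718/5]
= [124, 129, 144]

at x=0,y=0 over L1,L2,L3:
+L1 (α=0) → [0, 0, 0]
+L2 (α=5/6) → [245/2, 325/2, 985/6]
+L3 (α=1/3) → [451/3, 542/3, 1426/9]
= [150, 181, 158]

query (0,1) [L1,L2,L3,L4,L5] — begin 0,0,0
L1 α=1/2: [69/2, 141/2, 107]
L2 α=5/6: [563/4, 717/4, 162]
L3 α=1/2: [959/8, 1085/8, 407/2]
L4 α=2/5: [4973/40, 1467/8, 1557/10]
L5 α=3/4: [12173/160, 4659/32, 5577/40]
→ [76, 146, 139]

at x=0,y=1 over L1,L2,L3,L4,L5,L6:
after L1 α=1/2: [69/2, 141/2, 107]
after L2 α=5/6: [563/4, 717/4, 162]
after L3 α=1/2: [959/8, 1085/8, 407/2]
after L4 α=2/5: [4973/40, 1467/8, 1557/10]
after L5 α=3/4: [12173/160, 4659/32, 5577/40]
after L6 α=2/3: [24973/480, 4881/32, 11417/120]
= [52, 153, 95]

query (1,1) [L1,L2,L3,L4,L5,L6] — begin 0,0,0
+L1 (α=1/3) → [50/3, 88/3, 71]
+L2 (α=1/2) → [545/6, 359/3, 124]
+L3 (α=2/5) → [1241/10, 643/5, 718/5]
+L4 (α=5/8) → [14473/80, 7879/40, 701/10]
+L5 (α=4/7) → [61339/560, 61557/280, 10023/70]
+L6 (α=1/2) → [169979/1120, 82277/560, 16393/140]
= [152, 147, 117]

at x=0,y=0 over L1,L2,L3,L4,L5,L6:
L1 α=0: [0, 0, 0]
L2 α=5/6: [245/2, 325/2, 985/6]
L3 α=1/3: [451/3, 542/3, 1426/9]
L4 α=2/5: [629/5, 786/5, 2314/15]
L5 α=7/8: [3937/20, 2291/40, 1471/30]
L6 α=2/3: [12097/60, 7411/120, 1591/90]
rounded: [202, 62, 18]


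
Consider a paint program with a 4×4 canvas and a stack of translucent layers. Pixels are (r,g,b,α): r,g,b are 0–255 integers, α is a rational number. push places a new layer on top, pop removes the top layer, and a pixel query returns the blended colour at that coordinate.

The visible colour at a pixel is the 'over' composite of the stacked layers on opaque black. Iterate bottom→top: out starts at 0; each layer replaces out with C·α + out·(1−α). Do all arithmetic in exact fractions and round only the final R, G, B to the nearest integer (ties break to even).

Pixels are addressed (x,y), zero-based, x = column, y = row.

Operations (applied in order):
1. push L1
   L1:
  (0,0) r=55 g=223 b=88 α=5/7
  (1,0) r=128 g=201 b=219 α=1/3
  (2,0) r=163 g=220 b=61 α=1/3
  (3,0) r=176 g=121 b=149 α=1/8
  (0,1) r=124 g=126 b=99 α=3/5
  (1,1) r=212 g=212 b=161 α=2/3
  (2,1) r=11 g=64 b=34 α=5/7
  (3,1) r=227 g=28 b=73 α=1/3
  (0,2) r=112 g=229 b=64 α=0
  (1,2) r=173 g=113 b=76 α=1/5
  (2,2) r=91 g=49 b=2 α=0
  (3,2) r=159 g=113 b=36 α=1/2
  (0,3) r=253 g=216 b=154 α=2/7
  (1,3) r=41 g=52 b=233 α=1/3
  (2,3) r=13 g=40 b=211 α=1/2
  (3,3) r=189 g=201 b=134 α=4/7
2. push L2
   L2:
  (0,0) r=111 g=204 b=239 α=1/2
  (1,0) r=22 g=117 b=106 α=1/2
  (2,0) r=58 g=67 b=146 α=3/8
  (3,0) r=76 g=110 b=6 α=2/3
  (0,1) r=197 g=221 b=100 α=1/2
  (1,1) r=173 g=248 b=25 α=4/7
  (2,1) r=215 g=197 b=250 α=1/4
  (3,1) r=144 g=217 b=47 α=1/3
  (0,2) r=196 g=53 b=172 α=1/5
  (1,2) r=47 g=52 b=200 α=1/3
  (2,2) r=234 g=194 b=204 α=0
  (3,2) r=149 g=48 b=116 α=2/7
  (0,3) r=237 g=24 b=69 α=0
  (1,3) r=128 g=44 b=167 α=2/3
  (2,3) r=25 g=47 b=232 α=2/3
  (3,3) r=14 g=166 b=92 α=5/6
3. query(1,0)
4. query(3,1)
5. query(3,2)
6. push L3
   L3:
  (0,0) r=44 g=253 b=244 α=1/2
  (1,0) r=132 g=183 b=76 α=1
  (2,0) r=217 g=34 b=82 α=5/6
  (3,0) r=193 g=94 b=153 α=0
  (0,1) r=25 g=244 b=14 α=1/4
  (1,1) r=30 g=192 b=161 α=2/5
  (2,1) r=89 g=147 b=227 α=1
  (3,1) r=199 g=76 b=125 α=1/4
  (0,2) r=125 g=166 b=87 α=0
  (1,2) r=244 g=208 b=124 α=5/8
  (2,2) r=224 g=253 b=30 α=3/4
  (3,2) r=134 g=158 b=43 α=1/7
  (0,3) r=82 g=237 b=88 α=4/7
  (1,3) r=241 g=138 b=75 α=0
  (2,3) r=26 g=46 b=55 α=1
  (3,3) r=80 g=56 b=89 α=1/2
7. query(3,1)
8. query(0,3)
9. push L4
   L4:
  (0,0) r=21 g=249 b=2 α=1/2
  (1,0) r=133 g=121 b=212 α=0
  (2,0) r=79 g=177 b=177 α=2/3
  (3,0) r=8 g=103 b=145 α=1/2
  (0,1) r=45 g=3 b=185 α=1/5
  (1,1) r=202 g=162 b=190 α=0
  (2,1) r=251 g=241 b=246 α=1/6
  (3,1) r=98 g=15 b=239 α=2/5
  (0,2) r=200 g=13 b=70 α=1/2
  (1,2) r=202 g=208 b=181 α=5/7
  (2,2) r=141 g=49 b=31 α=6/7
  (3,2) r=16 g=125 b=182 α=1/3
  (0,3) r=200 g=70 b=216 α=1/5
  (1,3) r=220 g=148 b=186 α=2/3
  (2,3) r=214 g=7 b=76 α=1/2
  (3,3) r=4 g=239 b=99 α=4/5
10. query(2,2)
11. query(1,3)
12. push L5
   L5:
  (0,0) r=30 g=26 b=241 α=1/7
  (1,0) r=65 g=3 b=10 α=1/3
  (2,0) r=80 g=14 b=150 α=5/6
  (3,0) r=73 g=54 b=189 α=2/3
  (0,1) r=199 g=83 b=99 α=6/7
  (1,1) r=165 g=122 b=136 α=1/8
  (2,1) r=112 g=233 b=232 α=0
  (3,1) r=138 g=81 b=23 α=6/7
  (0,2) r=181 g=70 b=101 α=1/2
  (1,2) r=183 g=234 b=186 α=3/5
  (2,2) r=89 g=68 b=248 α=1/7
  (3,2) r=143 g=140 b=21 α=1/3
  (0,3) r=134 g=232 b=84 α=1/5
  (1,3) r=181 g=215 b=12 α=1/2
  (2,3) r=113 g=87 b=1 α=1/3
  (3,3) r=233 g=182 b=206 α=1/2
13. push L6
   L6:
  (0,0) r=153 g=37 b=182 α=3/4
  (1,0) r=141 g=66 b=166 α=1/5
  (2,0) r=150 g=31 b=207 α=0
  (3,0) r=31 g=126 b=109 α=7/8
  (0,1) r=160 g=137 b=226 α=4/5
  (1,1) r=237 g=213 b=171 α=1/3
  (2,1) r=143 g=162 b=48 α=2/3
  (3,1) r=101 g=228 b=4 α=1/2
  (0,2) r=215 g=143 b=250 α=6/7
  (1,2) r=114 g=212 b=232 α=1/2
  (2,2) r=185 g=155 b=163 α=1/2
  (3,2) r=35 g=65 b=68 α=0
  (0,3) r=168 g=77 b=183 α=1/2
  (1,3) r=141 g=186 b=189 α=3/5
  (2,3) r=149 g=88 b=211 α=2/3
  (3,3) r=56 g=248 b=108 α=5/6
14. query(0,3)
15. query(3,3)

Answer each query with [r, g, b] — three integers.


query (1,0) [L1,L2] — begin 0,0,0
L1 α=1/3: [128/3, 67, 73]
L2 α=1/2: [97/3, 92, 179/2]
rounded: [32, 92, 90]

at x=3,y=1 over L1,L2:
after L1 α=1/3: [227/3, 28/3, 73/3]
after L2 α=1/3: [886/9, 707/9, 287/9]
rounded: [98, 79, 32]

(3,2) stack=L1,L2; from [0,0,0]:
+L1 (α=1/2) → [159/2, 113/2, 18]
+L2 (α=2/7) → [1391/14, 757/14, 46]
= [99, 54, 46]

query (3,1) [L1,L2,L3] — begin 0,0,0
after L1 α=1/3: [227/3, 28/3, 73/3]
after L2 α=1/3: [886/9, 707/9, 287/9]
after L3 α=1/4: [1483/12, 935/12, 331/6]
= [124, 78, 55]

at x=0,y=3 over L1,L2,L3:
L1 α=2/7: [506/7, 432/7, 44]
L2 α=0: [506/7, 432/7, 44]
L3 α=4/7: [3814/49, 7932/49, 484/7]
= [78, 162, 69]

at x=2,y=2 over L1,L2,L3,L4:
L1 α=0: [0, 0, 0]
L2 α=0: [0, 0, 0]
L3 α=3/4: [168, 759/4, 45/2]
L4 α=6/7: [1014/7, 1935/28, 417/14]
= [145, 69, 30]

query (1,3) [L1,L2,L3,L4] — begin 0,0,0
+L1 (α=1/3) → [41/3, 52/3, 233/3]
+L2 (α=2/3) → [809/9, 316/9, 1235/9]
+L3 (α=0) → [809/9, 316/9, 1235/9]
+L4 (α=2/3) → [4769/27, 2980/27, 4583/27]
rounded: [177, 110, 170]

at x=0,y=3 over L1,L2,L3,L4,L5,L6:
L1 α=2/7: [506/7, 432/7, 44]
L2 α=0: [506/7, 432/7, 44]
L3 α=4/7: [3814/49, 7932/49, 484/7]
L4 α=1/5: [25056/245, 35158/245, 3448/35]
L5 α=1/5: [133054/1225, 197472/1225, 16732/175]
L6 α=1/2: [169427/1225, 291797/2450, 48757/350]
rounded: [138, 119, 139]

(3,3) stack=L1,L2,L3,L4,L5,L6; from [0,0,0]:
L1 α=4/7: [108, 804/7, 536/7]
L2 α=5/6: [89/3, 3307/21, 626/7]
L3 α=1/2: [329/6, 4483/42, 1249/14]
L4 α=4/5: [85/6, 8927/42, 6793/70]
L5 α=1/2: [1483/12, 16571/84, 21213/140]
L6 α=5/6: [4843/72, 120731/504, 32271/280]
→ [67, 240, 115]


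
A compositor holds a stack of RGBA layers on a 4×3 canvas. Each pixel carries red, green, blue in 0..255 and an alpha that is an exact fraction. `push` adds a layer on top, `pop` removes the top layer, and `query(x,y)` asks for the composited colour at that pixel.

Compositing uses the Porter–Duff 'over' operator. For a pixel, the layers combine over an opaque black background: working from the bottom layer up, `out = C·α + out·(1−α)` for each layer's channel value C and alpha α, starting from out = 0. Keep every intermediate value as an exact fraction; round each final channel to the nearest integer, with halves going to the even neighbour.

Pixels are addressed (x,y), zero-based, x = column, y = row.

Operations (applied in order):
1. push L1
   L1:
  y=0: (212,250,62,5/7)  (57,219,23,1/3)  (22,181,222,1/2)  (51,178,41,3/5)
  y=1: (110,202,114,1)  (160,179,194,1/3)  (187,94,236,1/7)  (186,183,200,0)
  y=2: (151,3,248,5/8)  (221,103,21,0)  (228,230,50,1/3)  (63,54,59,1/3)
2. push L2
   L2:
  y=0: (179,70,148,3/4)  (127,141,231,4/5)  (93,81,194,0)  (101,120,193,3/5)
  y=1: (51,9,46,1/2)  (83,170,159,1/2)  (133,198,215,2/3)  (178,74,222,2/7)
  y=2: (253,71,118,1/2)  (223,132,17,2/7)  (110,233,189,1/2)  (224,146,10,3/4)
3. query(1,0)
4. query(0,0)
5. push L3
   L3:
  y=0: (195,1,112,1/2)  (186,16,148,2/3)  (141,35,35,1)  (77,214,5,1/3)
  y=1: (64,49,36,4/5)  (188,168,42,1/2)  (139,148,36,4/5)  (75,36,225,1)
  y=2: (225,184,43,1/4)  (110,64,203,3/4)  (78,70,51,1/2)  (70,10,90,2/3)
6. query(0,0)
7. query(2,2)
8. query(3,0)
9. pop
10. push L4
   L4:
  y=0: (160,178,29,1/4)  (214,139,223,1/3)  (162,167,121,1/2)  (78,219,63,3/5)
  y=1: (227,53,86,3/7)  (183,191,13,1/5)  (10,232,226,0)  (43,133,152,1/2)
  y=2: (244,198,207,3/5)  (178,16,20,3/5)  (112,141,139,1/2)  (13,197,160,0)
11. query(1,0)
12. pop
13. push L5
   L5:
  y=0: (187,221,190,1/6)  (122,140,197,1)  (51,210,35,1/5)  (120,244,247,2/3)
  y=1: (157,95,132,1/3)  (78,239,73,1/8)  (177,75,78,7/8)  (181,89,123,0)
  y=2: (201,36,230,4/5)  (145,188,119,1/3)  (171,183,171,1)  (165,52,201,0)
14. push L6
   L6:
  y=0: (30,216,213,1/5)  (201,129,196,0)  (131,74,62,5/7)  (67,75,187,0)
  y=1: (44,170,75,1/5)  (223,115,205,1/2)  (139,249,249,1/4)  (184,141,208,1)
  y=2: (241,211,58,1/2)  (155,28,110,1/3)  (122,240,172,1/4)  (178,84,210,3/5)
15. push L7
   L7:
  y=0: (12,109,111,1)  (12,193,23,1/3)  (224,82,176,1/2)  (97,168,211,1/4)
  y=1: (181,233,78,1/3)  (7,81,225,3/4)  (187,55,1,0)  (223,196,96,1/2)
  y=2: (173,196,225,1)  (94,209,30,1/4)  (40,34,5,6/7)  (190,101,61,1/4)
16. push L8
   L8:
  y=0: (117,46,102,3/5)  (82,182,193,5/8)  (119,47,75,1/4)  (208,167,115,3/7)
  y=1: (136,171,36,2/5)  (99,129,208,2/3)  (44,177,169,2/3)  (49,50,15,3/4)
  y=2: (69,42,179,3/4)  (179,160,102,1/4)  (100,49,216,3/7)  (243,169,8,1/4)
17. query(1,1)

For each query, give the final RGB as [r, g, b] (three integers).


at x=1,y=0 over L1,L2:
L1 α=1/3: [19, 73, 23/3]
L2 α=4/5: [527/5, 637/5, 559/3]
rounded: [105, 127, 186]

(0,0) stack=L1,L2; from [0,0,0]:
+L1 (α=5/7) → [1060/7, 1250/7, 310/7]
+L2 (α=3/4) → [4819/28, 680/7, 1709/14]
→ [172, 97, 122]

query (0,0) [L1,L2,L3] — begin 0,0,0
after L1 α=5/7: [1060/7, 1250/7, 310/7]
after L2 α=3/4: [4819/28, 680/7, 1709/14]
after L3 α=1/2: [10279/56, 687/14, 3277/28]
→ [184, 49, 117]

(2,2) stack=L1,L2,L3; from [0,0,0]:
L1 α=1/3: [76, 230/3, 50/3]
L2 α=1/2: [93, 929/6, 617/6]
L3 α=1/2: [171/2, 1349/12, 923/12]
= [86, 112, 77]

at x=3,y=0 over L1,L2,L3:
L1 α=3/5: [153/5, 534/5, 123/5]
L2 α=3/5: [1821/25, 2868/25, 3141/25]
L3 α=1/3: [5567/75, 11086/75, 6407/75]
rounded: [74, 148, 85]

query (1,0) [L1,L2,L4] — begin 0,0,0
after L1 α=1/3: [19, 73, 23/3]
after L2 α=4/5: [527/5, 637/5, 559/3]
after L4 α=1/3: [708/5, 1969/15, 1787/9]
rounded: [142, 131, 199]

query (1,1) [L1,L2,L5,L6,L7,L8] — begin 0,0,0
L1 α=1/3: [160/3, 179/3, 194/3]
L2 α=1/2: [409/6, 689/6, 671/6]
L5 α=1/8: [3331/48, 6257/48, 5135/48]
L6 α=1/2: [14035/96, 11777/96, 14975/96]
L7 α=3/4: [16051/384, 35105/384, 79775/384]
L8 α=2/3: [92083/1152, 134177/1152, 239519/1152]
→ [80, 116, 208]


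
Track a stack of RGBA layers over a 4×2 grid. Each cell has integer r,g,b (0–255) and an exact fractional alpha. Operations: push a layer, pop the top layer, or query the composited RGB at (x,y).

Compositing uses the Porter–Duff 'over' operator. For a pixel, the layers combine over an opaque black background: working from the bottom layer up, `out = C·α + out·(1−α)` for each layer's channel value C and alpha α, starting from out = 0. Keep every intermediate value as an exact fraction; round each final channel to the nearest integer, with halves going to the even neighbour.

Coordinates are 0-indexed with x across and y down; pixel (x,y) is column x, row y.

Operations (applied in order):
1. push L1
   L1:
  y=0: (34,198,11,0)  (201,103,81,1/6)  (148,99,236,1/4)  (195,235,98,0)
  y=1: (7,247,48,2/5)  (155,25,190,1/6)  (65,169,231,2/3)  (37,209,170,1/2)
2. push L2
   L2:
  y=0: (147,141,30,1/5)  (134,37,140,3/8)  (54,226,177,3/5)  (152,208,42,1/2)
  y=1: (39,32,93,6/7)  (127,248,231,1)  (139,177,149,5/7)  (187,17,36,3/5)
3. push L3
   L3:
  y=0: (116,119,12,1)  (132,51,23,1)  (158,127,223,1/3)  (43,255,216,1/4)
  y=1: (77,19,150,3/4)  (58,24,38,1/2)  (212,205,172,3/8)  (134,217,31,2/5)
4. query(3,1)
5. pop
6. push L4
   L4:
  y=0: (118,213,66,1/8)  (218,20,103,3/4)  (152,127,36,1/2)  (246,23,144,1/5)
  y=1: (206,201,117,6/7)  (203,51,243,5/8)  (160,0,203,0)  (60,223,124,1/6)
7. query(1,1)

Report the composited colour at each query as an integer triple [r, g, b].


query (3,1) [L1,L2,L3] — begin 0,0,0
after L1 α=1/2: [37/2, 209/2, 85]
after L2 α=3/5: [598/5, 52, 278/5]
after L3 α=2/5: [3134/25, 118, 1144/25]
→ [125, 118, 46]

(1,1) stack=L1,L2,L4; from [0,0,0]:
L1 α=1/6: [155/6, 25/6, 95/3]
L2 α=1: [127, 248, 231]
L4 α=5/8: [349/2, 999/8, 477/2]
→ [174, 125, 238]


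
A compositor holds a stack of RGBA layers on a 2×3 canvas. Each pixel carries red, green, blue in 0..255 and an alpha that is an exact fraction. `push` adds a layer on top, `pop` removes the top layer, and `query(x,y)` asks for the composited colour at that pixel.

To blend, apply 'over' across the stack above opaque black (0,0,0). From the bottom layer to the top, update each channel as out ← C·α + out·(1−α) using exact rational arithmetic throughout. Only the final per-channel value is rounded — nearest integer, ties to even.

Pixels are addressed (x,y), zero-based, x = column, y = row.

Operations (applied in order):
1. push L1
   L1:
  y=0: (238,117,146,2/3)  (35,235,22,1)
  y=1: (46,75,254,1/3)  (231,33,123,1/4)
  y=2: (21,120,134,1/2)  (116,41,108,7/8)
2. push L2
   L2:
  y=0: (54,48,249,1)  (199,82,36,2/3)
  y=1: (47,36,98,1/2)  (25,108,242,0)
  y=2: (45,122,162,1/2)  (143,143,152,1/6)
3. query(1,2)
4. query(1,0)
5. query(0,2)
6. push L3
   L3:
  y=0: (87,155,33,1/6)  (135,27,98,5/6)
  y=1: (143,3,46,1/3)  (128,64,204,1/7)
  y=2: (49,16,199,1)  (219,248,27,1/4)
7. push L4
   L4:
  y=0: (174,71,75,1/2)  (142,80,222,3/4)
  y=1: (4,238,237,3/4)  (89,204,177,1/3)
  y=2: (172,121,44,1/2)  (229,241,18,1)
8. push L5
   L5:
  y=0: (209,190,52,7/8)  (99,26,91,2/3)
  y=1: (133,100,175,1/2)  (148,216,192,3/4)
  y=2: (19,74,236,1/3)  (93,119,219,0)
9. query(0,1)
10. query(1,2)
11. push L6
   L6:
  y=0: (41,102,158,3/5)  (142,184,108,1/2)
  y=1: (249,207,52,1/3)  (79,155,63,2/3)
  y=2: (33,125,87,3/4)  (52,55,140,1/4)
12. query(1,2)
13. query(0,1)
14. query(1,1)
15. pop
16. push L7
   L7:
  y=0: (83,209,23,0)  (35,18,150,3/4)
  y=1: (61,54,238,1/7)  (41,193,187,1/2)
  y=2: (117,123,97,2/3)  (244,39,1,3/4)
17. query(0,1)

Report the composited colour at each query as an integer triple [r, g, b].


query (1,2) [L1,L2] — begin 0,0,0
after L1 α=7/8: [203/2, 287/8, 189/2]
after L2 α=1/6: [1301/12, 2579/48, 1249/12]
→ [108, 54, 104]

at x=1,y=0 over L1,L2:
after L1 α=1: [35, 235, 22]
after L2 α=2/3: [433/3, 133, 94/3]
= [144, 133, 31]

query (0,2) [L1,L2] — begin 0,0,0
+L1 (α=1/2) → [21/2, 60, 67]
+L2 (α=1/2) → [111/4, 91, 229/2]
→ [28, 91, 114]

at x=0,y=1 over L1,L2,L3,L4,L5:
after L1 α=1/3: [46/3, 25, 254/3]
after L2 α=1/2: [187/6, 61/2, 274/3]
after L3 α=1/3: [616/9, 64/3, 686/9]
after L4 α=3/4: [181/9, 1103/6, 7085/36]
after L5 α=1/2: [689/9, 1703/12, 13385/72]
rounded: [77, 142, 186]

at x=1,y=2 over L1,L2,L3,L4,L5:
after L1 α=7/8: [203/2, 287/8, 189/2]
after L2 α=1/6: [1301/12, 2579/48, 1249/12]
after L3 α=1/4: [2177/16, 6547/64, 1357/16]
after L4 α=1: [229, 241, 18]
after L5 α=0: [229, 241, 18]
= [229, 241, 18]

query (1,2) [L1,L2,L3,L4,L5,L6] — begin 0,0,0
+L1 (α=7/8) → [203/2, 287/8, 189/2]
+L2 (α=1/6) → [1301/12, 2579/48, 1249/12]
+L3 (α=1/4) → [2177/16, 6547/64, 1357/16]
+L4 (α=1) → [229, 241, 18]
+L5 (α=0) → [229, 241, 18]
+L6 (α=1/4) → [739/4, 389/2, 97/2]
= [185, 194, 48]

(0,1) stack=L1,L2,L3,L4,L5,L6; from [0,0,0]:
after L1 α=1/3: [46/3, 25, 254/3]
after L2 α=1/2: [187/6, 61/2, 274/3]
after L3 α=1/3: [616/9, 64/3, 686/9]
after L4 α=3/4: [181/9, 1103/6, 7085/36]
after L5 α=1/2: [689/9, 1703/12, 13385/72]
after L6 α=1/3: [3619/27, 2945/18, 15257/108]
= [134, 164, 141]

at x=1,y=1 over L1,L2,L3,L4,L5,L6:
after L1 α=1/4: [231/4, 33/4, 123/4]
after L2 α=0: [231/4, 33/4, 123/4]
after L3 α=1/7: [949/14, 227/14, 111/2]
after L4 α=1/3: [524/7, 1655/21, 96]
after L5 α=3/4: [908/7, 15263/84, 168]
after L6 α=2/3: [2014/21, 41303/252, 98]
rounded: [96, 164, 98]

(0,1) stack=L1,L2,L3,L4,L5,L7; from [0,0,0]:
+L1 (α=1/3) → [46/3, 25, 254/3]
+L2 (α=1/2) → [187/6, 61/2, 274/3]
+L3 (α=1/3) → [616/9, 64/3, 686/9]
+L4 (α=3/4) → [181/9, 1103/6, 7085/36]
+L5 (α=1/2) → [689/9, 1703/12, 13385/72]
+L7 (α=1/7) → [223/3, 1811/14, 16241/84]
→ [74, 129, 193]


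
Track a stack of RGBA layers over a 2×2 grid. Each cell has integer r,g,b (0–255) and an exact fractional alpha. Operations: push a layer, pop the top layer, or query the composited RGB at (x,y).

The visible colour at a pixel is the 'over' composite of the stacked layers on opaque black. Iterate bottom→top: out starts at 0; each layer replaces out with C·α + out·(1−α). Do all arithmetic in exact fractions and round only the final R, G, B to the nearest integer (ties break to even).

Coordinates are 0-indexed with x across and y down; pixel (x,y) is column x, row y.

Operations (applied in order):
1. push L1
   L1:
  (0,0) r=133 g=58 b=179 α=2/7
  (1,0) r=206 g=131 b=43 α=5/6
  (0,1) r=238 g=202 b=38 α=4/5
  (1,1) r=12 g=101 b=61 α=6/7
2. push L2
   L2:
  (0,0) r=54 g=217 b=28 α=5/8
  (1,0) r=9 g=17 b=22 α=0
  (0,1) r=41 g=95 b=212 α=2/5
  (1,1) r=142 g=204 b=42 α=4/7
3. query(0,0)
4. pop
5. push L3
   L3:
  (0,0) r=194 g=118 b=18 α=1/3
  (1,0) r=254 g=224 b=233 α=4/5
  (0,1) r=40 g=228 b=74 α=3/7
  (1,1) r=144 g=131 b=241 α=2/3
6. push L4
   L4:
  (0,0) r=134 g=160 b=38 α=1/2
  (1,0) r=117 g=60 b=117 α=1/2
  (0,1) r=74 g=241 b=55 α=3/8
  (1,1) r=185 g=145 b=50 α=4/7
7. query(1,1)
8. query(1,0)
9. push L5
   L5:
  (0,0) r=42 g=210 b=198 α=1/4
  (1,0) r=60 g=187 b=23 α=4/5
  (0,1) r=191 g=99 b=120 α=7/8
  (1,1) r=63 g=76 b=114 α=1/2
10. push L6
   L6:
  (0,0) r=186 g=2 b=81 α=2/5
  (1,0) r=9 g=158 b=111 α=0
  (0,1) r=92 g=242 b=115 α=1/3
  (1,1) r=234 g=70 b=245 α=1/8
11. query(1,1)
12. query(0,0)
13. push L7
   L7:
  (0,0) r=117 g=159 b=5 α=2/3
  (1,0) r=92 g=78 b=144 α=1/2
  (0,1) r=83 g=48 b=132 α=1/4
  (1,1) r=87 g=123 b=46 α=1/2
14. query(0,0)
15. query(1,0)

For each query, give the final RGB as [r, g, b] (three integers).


at x=0,y=0 over L1,L2:
+L1 (α=2/7) → [38, 116/7, 358/7]
+L2 (α=5/8) → [48, 7943/56, 1027/28]
= [48, 142, 37]

at x=1,y=1 over L1,L3,L4:
+L1 (α=6/7) → [72/7, 606/7, 366/7]
+L3 (α=2/3) → [696/7, 2440/21, 3740/21]
+L4 (α=4/7) → [7268/49, 6500/49, 5140/49]
= [148, 133, 105]

at x=1,y=0 over L1,L3,L4:
after L1 α=5/6: [515/3, 655/6, 215/6]
after L3 α=4/5: [3563/15, 6031/30, 5807/30]
after L4 α=1/2: [2659/15, 7831/60, 9317/60]
→ [177, 131, 155]

query (1,1) [L1,L3,L4,L5,L6] — begin 0,0,0
after L1 α=6/7: [72/7, 606/7, 366/7]
after L3 α=2/3: [696/7, 2440/21, 3740/21]
after L4 α=4/7: [7268/49, 6500/49, 5140/49]
after L5 α=1/2: [10355/98, 5112/49, 5363/49]
after L6 α=1/8: [13631/112, 2801/28, 3539/28]
→ [122, 100, 126]

query (0,0) [L1,L3,L4,L5,L6] — begin 0,0,0
+L1 (α=2/7) → [38, 116/7, 358/7]
+L3 (α=1/3) → [90, 1058/21, 842/21]
+L4 (α=1/2) → [112, 2209/21, 820/21]
+L5 (α=1/4) → [189/2, 3679/28, 1103/14]
+L6 (α=2/5) → [1311/10, 11149/140, 5577/70]
→ [131, 80, 80]

query (0,0) [L1,L3,L4,L5,L6,L7] — begin 0,0,0
after L1 α=2/7: [38, 116/7, 358/7]
after L3 α=1/3: [90, 1058/21, 842/21]
after L4 α=1/2: [112, 2209/21, 820/21]
after L5 α=1/4: [189/2, 3679/28, 1103/14]
after L6 α=2/5: [1311/10, 11149/140, 5577/70]
after L7 α=2/3: [1217/10, 55669/420, 6277/210]
rounded: [122, 133, 30]

query (1,0) [L1,L3,L4,L5,L6,L7] — begin 0,0,0
L1 α=5/6: [515/3, 655/6, 215/6]
L3 α=4/5: [3563/15, 6031/30, 5807/30]
L4 α=1/2: [2659/15, 7831/60, 9317/60]
L5 α=4/5: [6259/75, 52711/300, 14837/300]
L6 α=0: [6259/75, 52711/300, 14837/300]
L7 α=1/2: [13159/150, 76111/600, 58037/600]
rounded: [88, 127, 97]


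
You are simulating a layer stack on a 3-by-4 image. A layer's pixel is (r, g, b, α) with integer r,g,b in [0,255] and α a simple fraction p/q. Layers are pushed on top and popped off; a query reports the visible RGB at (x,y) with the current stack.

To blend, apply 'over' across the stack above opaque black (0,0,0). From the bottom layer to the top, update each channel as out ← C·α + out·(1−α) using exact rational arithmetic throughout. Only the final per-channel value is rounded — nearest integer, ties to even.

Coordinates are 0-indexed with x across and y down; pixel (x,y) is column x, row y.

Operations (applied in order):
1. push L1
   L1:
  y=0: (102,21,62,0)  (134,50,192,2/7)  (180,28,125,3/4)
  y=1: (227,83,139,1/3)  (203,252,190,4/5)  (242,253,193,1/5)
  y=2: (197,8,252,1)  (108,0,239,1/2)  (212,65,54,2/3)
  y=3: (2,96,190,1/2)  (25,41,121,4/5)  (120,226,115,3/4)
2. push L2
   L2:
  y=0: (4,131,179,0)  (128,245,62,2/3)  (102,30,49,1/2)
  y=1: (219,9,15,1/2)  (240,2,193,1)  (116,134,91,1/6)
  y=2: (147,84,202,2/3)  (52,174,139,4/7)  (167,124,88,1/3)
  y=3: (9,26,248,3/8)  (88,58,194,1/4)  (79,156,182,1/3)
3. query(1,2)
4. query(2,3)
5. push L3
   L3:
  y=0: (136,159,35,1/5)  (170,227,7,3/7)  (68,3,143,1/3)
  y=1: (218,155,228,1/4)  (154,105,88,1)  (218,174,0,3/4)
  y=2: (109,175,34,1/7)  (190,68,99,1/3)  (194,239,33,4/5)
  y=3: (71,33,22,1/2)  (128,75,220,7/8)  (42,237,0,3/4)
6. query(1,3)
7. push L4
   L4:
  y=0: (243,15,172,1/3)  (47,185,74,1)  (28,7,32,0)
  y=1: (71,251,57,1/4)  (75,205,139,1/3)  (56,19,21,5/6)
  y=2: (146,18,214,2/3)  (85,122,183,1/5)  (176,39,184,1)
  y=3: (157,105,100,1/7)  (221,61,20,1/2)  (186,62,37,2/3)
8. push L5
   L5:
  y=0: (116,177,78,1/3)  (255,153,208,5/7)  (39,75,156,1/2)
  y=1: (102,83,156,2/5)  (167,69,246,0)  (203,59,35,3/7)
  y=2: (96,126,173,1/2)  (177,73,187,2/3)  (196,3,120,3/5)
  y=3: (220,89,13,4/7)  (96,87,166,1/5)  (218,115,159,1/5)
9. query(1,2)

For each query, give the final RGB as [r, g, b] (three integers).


(1,2) stack=L1,L2; from [0,0,0]:
+L1 (α=1/2) → [54, 0, 239/2]
+L2 (α=4/7) → [370/7, 696/7, 1829/14]
→ [53, 99, 131]

(2,3) stack=L1,L2; from [0,0,0]:
+L1 (α=3/4) → [90, 339/2, 345/4]
+L2 (α=1/3) → [259/3, 165, 709/6]
= [86, 165, 118]

at x=1,y=3 over L1,L2,L3:
+L1 (α=4/5) → [20, 164/5, 484/5]
+L2 (α=1/4) → [37, 391/10, 1211/10]
+L3 (α=7/8) → [933/8, 5641/80, 16611/80]
rounded: [117, 71, 208]

(1,2) stack=L1,L2,L3,L4,L5; from [0,0,0]:
+L1 (α=1/2) → [54, 0, 239/2]
+L2 (α=4/7) → [370/7, 696/7, 1829/14]
+L3 (α=1/3) → [690/7, 1868/21, 2522/21]
+L4 (α=1/5) → [671/7, 10034/105, 13931/105]
+L5 (α=2/3) → [3149/21, 25364/315, 53201/315]
= [150, 81, 169]


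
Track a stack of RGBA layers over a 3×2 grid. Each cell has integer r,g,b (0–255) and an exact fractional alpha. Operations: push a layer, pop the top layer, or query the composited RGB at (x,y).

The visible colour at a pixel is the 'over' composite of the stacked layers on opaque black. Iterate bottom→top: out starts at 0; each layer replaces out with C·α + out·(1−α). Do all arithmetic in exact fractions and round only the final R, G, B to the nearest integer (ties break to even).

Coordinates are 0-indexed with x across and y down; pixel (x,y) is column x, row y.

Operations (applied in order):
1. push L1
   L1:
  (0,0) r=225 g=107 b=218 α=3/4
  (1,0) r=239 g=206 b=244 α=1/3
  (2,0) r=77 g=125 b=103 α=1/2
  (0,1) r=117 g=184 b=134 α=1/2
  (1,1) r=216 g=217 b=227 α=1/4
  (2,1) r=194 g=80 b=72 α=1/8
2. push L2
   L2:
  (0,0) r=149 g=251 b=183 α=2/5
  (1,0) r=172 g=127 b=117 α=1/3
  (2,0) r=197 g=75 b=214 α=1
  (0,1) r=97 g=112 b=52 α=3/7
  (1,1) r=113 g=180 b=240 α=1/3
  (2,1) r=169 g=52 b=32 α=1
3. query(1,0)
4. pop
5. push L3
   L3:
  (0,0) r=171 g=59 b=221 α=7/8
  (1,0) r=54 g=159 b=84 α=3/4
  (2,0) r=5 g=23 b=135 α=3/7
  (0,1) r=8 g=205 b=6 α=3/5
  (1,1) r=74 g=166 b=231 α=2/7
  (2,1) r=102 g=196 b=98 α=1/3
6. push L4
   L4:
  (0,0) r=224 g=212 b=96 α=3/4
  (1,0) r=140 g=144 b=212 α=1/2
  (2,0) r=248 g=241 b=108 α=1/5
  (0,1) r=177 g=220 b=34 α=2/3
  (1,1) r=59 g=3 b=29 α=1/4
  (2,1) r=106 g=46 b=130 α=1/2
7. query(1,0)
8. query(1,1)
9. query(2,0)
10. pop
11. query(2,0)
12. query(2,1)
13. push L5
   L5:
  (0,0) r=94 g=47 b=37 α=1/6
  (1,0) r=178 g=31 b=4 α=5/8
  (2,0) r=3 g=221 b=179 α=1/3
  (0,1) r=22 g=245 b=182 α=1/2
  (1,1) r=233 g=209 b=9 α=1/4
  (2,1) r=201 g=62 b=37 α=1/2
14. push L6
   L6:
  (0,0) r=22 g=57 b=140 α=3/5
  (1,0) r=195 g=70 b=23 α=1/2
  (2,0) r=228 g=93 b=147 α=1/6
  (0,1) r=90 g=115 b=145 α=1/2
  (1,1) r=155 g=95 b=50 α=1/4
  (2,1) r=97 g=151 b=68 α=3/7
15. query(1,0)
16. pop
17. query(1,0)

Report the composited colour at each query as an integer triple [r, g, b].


query (1,0) [L1,L2] — begin 0,0,0
after L1 α=1/3: [239/3, 206/3, 244/3]
after L2 α=1/3: [994/9, 793/9, 839/9]
→ [110, 88, 93]

at x=1,y=0 over L1,L3,L4:
after L1 α=1/3: [239/3, 206/3, 244/3]
after L3 α=3/4: [725/12, 1637/12, 250/3]
after L4 α=1/2: [2405/24, 3365/24, 443/3]
→ [100, 140, 148]

at x=1,y=1 over L1,L3,L4:
L1 α=1/4: [54, 217/4, 227/4]
L3 α=2/7: [418/7, 2413/28, 2983/28]
L4 α=1/4: [1667/28, 7323/112, 9761/112]
rounded: [60, 65, 87]

at x=2,y=0 over L1,L3,L4:
L1 α=1/2: [77/2, 125/2, 103/2]
L3 α=3/7: [169/7, 319/7, 611/7]
L4 α=1/5: [2412/35, 2963/35, 640/7]
→ [69, 85, 91]

query (2,0) [L1,L3] — begin 0,0,0
L1 α=1/2: [77/2, 125/2, 103/2]
L3 α=3/7: [169/7, 319/7, 611/7]
= [24, 46, 87]

query (2,1) [L1,L3] — begin 0,0,0
+L1 (α=1/8) → [97/4, 10, 9]
+L3 (α=1/3) → [301/6, 72, 116/3]
= [50, 72, 39]

(1,0) stack=L1,L3,L5,L6; from [0,0,0]:
after L1 α=1/3: [239/3, 206/3, 244/3]
after L3 α=3/4: [725/12, 1637/12, 250/3]
after L5 α=5/8: [4285/32, 2257/32, 135/4]
after L6 α=1/2: [10525/64, 4497/64, 227/8]
= [164, 70, 28]

query (1,0) [L1,L3,L5] — begin 0,0,0
+L1 (α=1/3) → [239/3, 206/3, 244/3]
+L3 (α=3/4) → [725/12, 1637/12, 250/3]
+L5 (α=5/8) → [4285/32, 2257/32, 135/4]
= [134, 71, 34]


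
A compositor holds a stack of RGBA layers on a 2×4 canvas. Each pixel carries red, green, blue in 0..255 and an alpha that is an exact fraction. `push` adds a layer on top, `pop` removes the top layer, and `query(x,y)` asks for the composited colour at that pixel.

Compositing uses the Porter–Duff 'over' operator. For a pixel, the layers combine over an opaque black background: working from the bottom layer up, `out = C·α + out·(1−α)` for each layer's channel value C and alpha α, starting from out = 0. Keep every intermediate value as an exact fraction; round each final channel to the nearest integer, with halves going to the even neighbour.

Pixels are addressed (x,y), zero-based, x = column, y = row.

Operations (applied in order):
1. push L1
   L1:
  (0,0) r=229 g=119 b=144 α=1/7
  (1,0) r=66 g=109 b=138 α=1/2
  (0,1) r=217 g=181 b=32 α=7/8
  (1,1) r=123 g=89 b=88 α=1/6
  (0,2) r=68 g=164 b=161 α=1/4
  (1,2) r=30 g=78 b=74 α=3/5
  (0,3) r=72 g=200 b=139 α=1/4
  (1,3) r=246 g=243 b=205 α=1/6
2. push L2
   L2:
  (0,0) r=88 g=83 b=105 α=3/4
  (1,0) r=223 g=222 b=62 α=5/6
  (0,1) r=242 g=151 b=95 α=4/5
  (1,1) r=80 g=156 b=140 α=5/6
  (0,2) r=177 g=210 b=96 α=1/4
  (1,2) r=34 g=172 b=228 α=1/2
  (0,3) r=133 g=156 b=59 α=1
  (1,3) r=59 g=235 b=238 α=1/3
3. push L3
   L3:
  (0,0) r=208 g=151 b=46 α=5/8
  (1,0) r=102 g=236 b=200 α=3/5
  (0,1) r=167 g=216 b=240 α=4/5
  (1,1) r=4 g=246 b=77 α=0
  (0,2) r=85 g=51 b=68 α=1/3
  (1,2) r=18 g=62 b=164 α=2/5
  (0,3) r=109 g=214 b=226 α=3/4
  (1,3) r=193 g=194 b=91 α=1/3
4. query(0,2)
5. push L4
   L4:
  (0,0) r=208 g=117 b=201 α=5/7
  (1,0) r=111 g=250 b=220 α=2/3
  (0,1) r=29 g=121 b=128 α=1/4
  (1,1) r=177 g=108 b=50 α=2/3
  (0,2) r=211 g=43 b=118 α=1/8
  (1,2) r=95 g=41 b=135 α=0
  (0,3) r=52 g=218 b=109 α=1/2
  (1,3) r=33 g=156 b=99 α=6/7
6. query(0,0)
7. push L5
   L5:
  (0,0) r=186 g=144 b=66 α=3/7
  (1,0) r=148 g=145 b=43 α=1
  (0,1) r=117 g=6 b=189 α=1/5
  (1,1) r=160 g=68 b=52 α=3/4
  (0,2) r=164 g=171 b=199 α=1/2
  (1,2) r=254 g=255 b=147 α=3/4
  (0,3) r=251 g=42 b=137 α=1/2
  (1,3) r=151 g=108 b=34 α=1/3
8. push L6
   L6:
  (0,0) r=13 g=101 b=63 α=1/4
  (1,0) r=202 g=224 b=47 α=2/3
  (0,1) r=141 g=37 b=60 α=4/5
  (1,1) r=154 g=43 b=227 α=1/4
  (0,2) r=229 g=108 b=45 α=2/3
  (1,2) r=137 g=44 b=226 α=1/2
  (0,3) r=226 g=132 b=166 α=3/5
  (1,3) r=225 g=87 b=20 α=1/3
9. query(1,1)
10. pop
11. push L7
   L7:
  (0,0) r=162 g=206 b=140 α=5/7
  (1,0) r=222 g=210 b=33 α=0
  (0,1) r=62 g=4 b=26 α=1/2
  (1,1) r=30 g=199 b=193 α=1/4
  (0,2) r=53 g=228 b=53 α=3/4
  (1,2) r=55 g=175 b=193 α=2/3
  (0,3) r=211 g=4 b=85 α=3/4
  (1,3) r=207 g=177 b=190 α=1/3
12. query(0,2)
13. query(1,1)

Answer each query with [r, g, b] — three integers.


at x=0,y=2 over L1,L2,L3:
L1 α=1/4: [17, 41, 161/4]
L2 α=1/4: [57, 333/4, 867/16]
L3 α=1/3: [199/3, 145/2, 1411/24]
rounded: [66, 72, 59]

(0,0) stack=L1,L2,L3,L4; from [0,0,0]:
after L1 α=1/7: [229/7, 17, 144/7]
after L2 α=3/4: [2077/28, 133/2, 2349/28]
after L3 α=5/8: [35351/224, 1909/16, 13487/224]
after L4 α=5/7: [151831/784, 6589/56, 126047/784]
→ [194, 118, 161]

(1,1) stack=L1,L2,L3,L4,L5,L6; from [0,0,0]:
after L1 α=1/6: [41/2, 89/6, 44/3]
after L2 α=5/6: [841/12, 4769/36, 1072/9]
after L3 α=0: [841/12, 4769/36, 1072/9]
after L4 α=2/3: [5089/36, 12545/108, 1972/27]
after L5 α=3/4: [22369/144, 34577/432, 1546/27]
after L6 α=1/4: [29761/192, 40769/576, 3589/36]
rounded: [155, 71, 100]

query (0,2) [L1,L2,L3,L4,L5,L7] — begin 0,0,0
after L1 α=1/4: [17, 41, 161/4]
after L2 α=1/4: [57, 333/4, 867/16]
after L3 α=1/3: [199/3, 145/2, 1411/24]
after L4 α=1/8: [1013/12, 1101/16, 12709/192]
after L5 α=1/2: [2981/24, 3837/32, 50917/384]
after L7 α=3/4: [6797/96, 25725/128, 111973/1536]
= [71, 201, 73]

query (1,1) [L1,L2,L3,L4,L5,L7] — begin 0,0,0
+L1 (α=1/6) → [41/2, 89/6, 44/3]
+L2 (α=5/6) → [841/12, 4769/36, 1072/9]
+L3 (α=0) → [841/12, 4769/36, 1072/9]
+L4 (α=2/3) → [5089/36, 12545/108, 1972/27]
+L5 (α=3/4) → [22369/144, 34577/432, 1546/27]
+L7 (α=1/4) → [23809/192, 63233/576, 3283/36]
rounded: [124, 110, 91]


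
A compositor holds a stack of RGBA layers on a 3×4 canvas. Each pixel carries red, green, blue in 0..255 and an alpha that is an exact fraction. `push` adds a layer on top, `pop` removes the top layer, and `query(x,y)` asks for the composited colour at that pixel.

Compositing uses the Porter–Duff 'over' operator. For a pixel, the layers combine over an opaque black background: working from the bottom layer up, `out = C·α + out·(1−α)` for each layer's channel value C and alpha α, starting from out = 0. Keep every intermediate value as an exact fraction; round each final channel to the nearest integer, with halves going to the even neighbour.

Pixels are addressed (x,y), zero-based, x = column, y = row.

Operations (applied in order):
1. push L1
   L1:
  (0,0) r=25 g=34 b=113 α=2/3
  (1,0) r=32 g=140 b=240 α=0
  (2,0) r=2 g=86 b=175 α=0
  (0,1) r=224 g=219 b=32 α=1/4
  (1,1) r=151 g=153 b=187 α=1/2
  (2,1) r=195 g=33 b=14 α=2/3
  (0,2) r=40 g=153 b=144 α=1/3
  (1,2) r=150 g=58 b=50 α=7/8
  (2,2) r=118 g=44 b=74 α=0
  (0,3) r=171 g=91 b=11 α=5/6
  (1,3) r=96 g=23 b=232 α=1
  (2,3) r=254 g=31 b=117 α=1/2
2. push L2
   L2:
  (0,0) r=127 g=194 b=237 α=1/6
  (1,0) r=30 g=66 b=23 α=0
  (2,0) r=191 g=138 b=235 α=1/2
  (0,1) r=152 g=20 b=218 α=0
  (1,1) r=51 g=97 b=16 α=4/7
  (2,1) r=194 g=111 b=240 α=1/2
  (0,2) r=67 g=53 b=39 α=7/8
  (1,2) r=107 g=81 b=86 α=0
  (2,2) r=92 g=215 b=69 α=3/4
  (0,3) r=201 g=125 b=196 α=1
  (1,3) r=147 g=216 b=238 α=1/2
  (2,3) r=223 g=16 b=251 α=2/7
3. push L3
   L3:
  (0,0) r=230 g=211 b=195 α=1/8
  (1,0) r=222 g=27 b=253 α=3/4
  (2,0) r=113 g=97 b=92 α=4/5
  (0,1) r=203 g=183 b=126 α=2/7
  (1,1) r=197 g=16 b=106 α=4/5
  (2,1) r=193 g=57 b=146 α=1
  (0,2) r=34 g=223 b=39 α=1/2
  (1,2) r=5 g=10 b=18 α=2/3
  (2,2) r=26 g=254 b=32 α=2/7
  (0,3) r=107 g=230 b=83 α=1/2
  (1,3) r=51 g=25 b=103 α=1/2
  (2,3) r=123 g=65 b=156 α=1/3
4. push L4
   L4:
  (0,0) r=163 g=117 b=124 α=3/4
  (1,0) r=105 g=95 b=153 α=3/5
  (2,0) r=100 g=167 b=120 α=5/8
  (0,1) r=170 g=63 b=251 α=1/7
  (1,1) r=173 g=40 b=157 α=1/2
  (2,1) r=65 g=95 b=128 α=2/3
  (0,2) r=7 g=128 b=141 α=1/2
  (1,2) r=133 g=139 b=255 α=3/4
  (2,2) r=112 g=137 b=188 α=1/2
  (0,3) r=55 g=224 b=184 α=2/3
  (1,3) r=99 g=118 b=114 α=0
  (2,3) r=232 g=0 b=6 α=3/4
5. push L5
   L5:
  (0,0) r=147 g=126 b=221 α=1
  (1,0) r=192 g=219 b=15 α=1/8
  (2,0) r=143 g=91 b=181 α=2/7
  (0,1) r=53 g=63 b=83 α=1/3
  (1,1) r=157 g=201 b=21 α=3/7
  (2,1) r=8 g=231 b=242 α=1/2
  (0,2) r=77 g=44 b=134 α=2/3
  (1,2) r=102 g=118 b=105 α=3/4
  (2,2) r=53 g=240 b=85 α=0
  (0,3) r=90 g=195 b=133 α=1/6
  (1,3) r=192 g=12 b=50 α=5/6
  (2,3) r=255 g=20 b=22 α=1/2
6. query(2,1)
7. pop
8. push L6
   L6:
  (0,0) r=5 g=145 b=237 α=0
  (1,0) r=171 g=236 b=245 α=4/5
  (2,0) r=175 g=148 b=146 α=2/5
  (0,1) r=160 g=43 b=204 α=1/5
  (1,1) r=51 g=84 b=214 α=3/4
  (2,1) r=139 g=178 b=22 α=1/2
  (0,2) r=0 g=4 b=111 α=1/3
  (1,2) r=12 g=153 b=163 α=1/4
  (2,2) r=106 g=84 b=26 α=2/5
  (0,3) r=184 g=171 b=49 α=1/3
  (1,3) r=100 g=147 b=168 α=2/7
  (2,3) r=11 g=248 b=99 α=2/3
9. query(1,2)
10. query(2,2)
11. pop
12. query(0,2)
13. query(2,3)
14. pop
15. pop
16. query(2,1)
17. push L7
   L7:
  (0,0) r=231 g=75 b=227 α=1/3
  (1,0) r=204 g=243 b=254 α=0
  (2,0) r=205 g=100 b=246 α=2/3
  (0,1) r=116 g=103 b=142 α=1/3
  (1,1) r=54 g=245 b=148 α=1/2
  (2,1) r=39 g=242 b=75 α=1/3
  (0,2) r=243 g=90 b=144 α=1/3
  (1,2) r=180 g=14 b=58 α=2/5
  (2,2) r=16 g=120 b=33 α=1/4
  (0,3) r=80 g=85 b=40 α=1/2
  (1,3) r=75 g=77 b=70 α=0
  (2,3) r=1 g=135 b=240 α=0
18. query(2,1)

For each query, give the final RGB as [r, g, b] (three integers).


(2,1) stack=L1,L2,L3,L4,L5; from [0,0,0]:
after L1 α=2/3: [130, 22, 28/3]
after L2 α=1/2: [162, 133/2, 374/3]
after L3 α=1: [193, 57, 146]
after L4 α=2/3: [323/3, 247/3, 134]
after L5 α=1/2: [347/6, 470/3, 188]
→ [58, 157, 188]

(1,2) stack=L1,L2,L3,L4,L6; from [0,0,0]:
after L1 α=7/8: [525/4, 203/4, 175/4]
after L2 α=0: [525/4, 203/4, 175/4]
after L3 α=2/3: [565/12, 283/12, 319/12]
after L4 α=3/4: [5353/48, 5287/48, 9499/48]
after L6 α=1/4: [5545/64, 7735/64, 12107/64]
= [87, 121, 189]

(2,2) stack=L1,L2,L3,L4,L6; from [0,0,0]:
L1 α=0: [0, 0, 0]
L2 α=3/4: [69, 645/4, 207/4]
L3 α=2/7: [397/7, 751/4, 1291/28]
L4 α=1/2: [1181/14, 1299/8, 6555/56]
L6 α=2/5: [6511/70, 5241/40, 22577/280]
= [93, 131, 81]

at x=0,y=2 over L1,L2,L3,L4:
+L1 (α=1/3) → [40/3, 51, 48]
+L2 (α=7/8) → [1447/24, 211/4, 321/8]
+L3 (α=1/2) → [2263/48, 1103/8, 633/16]
+L4 (α=1/2) → [2599/96, 2127/16, 2889/32]
rounded: [27, 133, 90]

(2,3) stack=L1,L2,L3,L4; from [0,0,0]:
+L1 (α=1/2) → [127, 31/2, 117/2]
+L2 (α=2/7) → [1081/7, 219/14, 227/2]
+L3 (α=1/3) → [3023/21, 674/21, 383/3]
+L4 (α=3/4) → [17639/84, 337/42, 437/12]
→ [210, 8, 36]

(2,1) stack=L1,L2; from [0,0,0]:
L1 α=2/3: [130, 22, 28/3]
L2 α=1/2: [162, 133/2, 374/3]
= [162, 66, 125]

at x=2,y=1 over L1,L2,L7:
L1 α=2/3: [130, 22, 28/3]
L2 α=1/2: [162, 133/2, 374/3]
L7 α=1/3: [121, 125, 973/9]
= [121, 125, 108]


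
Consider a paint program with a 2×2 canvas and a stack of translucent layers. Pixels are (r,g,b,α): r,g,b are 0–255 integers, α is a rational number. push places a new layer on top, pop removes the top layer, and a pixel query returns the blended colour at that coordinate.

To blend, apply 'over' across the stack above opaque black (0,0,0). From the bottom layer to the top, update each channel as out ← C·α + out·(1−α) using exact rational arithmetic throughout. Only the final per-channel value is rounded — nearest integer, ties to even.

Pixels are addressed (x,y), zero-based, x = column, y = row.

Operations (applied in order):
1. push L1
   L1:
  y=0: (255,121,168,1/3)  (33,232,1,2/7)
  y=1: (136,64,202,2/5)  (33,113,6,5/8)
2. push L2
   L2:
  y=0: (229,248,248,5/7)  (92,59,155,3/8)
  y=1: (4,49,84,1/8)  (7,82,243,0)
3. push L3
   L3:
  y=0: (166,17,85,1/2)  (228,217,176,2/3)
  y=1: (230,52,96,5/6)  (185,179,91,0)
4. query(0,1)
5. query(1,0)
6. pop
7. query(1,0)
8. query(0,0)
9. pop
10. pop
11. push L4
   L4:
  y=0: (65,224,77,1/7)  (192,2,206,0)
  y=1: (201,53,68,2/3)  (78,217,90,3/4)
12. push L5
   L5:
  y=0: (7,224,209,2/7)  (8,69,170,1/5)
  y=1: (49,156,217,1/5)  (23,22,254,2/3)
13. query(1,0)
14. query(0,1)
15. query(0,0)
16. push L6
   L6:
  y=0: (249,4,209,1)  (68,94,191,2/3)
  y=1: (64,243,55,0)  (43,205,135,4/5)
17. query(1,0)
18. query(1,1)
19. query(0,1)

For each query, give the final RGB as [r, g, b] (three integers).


at x=0,y=1 over L1,L2,L3:
+L1 (α=2/5) → [272/5, 128/5, 404/5]
+L2 (α=1/8) → [481/10, 1141/40, 406/5]
+L3 (α=5/6) → [11981/60, 3847/80, 1403/15]
rounded: [200, 48, 94]

query (1,0) [L1,L2,L3] — begin 0,0,0
L1 α=2/7: [66/7, 464/7, 2/7]
L2 α=3/8: [1131/28, 3559/56, 3265/56]
L3 α=2/3: [4633/28, 27863/168, 7659/56]
rounded: [165, 166, 137]

query (1,0) [L1,L2] — begin 0,0,0
after L1 α=2/7: [66/7, 464/7, 2/7]
after L2 α=3/8: [1131/28, 3559/56, 3265/56]
→ [40, 64, 58]

query (0,0) [L1,L2] — begin 0,0,0
after L1 α=1/3: [85, 121/3, 56]
after L2 α=5/7: [1315/7, 566/3, 1352/7]
= [188, 189, 193]

query (1,0) [L4,L5] — begin 0,0,0
L4 α=0: [0, 0, 0]
L5 α=1/5: [8/5, 69/5, 34]
= [2, 14, 34]

query (0,1) [L4,L5] — begin 0,0,0
+L4 (α=2/3) → [134, 106/3, 136/3]
+L5 (α=1/5) → [117, 892/15, 239/3]
→ [117, 59, 80]

(0,0) stack=L4,L5; from [0,0,0]:
L4 α=1/7: [65/7, 32, 11]
L5 α=2/7: [423/49, 608/7, 473/7]
rounded: [9, 87, 68]

query (1,0) [L4,L5,L6] — begin 0,0,0
L4 α=0: [0, 0, 0]
L5 α=1/5: [8/5, 69/5, 34]
L6 α=2/3: [688/15, 1009/15, 416/3]
→ [46, 67, 139]

(1,1) stack=L4,L5,L6; from [0,0,0]:
after L4 α=3/4: [117/2, 651/4, 135/2]
after L5 α=2/3: [209/6, 827/12, 1151/6]
after L6 α=4/5: [1241/30, 10667/60, 4391/30]
= [41, 178, 146]

at x=0,y=1 over L4,L5,L6:
L4 α=2/3: [134, 106/3, 136/3]
L5 α=1/5: [117, 892/15, 239/3]
L6 α=0: [117, 892/15, 239/3]
= [117, 59, 80]


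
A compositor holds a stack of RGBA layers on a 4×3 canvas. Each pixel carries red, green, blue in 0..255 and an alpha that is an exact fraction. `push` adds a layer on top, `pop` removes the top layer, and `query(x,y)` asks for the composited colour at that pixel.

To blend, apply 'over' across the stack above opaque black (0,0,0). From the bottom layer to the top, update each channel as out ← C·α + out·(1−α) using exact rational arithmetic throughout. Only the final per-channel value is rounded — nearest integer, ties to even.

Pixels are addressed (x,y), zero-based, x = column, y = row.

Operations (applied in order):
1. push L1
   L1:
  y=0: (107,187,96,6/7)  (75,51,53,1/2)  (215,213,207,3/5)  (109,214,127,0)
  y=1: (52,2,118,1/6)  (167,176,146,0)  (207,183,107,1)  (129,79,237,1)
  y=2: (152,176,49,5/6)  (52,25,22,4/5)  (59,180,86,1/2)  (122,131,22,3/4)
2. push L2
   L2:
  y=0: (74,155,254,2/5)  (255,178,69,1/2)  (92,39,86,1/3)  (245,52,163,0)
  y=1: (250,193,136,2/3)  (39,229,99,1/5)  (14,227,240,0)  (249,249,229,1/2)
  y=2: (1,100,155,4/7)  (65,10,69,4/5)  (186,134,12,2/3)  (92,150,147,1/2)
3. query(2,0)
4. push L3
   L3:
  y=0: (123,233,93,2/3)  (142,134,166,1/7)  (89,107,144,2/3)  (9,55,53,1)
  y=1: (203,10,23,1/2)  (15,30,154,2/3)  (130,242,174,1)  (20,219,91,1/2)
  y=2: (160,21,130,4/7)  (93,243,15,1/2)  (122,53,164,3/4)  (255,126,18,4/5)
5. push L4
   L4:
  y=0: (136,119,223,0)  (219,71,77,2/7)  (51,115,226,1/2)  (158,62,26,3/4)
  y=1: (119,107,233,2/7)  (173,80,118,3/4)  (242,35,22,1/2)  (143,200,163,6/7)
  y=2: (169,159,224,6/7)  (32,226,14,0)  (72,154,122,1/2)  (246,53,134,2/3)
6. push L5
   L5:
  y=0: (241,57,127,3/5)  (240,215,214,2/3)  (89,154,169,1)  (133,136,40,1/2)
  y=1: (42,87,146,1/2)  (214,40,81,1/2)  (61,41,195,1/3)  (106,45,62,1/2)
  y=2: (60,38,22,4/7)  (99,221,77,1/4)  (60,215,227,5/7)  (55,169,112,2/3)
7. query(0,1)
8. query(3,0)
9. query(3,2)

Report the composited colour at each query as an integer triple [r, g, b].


at x=2,y=0 over L1,L2:
after L1 α=3/5: [129, 639/5, 621/5]
after L2 α=1/3: [350/3, 491/5, 1672/15]
→ [117, 98, 111]

(0,1) stack=L1,L2,L3,L4,L5; from [0,0,0]:
L1 α=1/6: [26/3, 1/3, 59/3]
L2 α=2/3: [1526/9, 1159/9, 875/9]
L3 α=1/2: [3353/18, 1249/18, 541/9]
L4 α=2/7: [3007/18, 10097/126, 6899/63]
L5 α=1/2: [3763/36, 21059/252, 16097/126]
→ [105, 84, 128]

query (3,0) [L1,L2,L3,L4,L5] — begin 0,0,0
L1 α=0: [0, 0, 0]
L2 α=0: [0, 0, 0]
L3 α=1: [9, 55, 53]
L4 α=3/4: [483/4, 241/4, 131/4]
L5 α=1/2: [1015/8, 785/8, 291/8]
→ [127, 98, 36]

at x=3,y=2 over L1,L2,L3,L4,L5:
after L1 α=3/4: [183/2, 393/4, 33/2]
after L2 α=1/2: [367/4, 993/8, 327/4]
after L3 α=4/5: [4447/20, 1005/8, 123/4]
after L4 α=2/3: [14287/60, 1853/24, 1195/12]
after L5 α=2/3: [20887/180, 9965/72, 3883/36]
= [116, 138, 108]
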